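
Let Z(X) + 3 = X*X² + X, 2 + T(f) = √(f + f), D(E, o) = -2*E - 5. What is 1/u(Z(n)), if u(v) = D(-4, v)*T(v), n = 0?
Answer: -1/15 - I*√6/30 ≈ -0.066667 - 0.08165*I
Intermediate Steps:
D(E, o) = -5 - 2*E
T(f) = -2 + √2*√f (T(f) = -2 + √(f + f) = -2 + √(2*f) = -2 + √2*√f)
Z(X) = -3 + X + X³ (Z(X) = -3 + (X*X² + X) = -3 + (X³ + X) = -3 + (X + X³) = -3 + X + X³)
u(v) = -6 + 3*√2*√v (u(v) = (-5 - 2*(-4))*(-2 + √2*√v) = (-5 + 8)*(-2 + √2*√v) = 3*(-2 + √2*√v) = -6 + 3*√2*√v)
1/u(Z(n)) = 1/(-6 + 3*√2*√(-3 + 0 + 0³)) = 1/(-6 + 3*√2*√(-3 + 0 + 0)) = 1/(-6 + 3*√2*√(-3)) = 1/(-6 + 3*√2*(I*√3)) = 1/(-6 + 3*I*√6)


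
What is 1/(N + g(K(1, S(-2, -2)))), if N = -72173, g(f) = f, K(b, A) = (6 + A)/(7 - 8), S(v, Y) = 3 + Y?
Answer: -1/72180 ≈ -1.3854e-5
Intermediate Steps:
K(b, A) = -6 - A (K(b, A) = (6 + A)/(-1) = (6 + A)*(-1) = -6 - A)
1/(N + g(K(1, S(-2, -2)))) = 1/(-72173 + (-6 - (3 - 2))) = 1/(-72173 + (-6 - 1*1)) = 1/(-72173 + (-6 - 1)) = 1/(-72173 - 7) = 1/(-72180) = -1/72180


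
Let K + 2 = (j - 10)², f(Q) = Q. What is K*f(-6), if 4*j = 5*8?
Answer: 12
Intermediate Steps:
j = 10 (j = (5*8)/4 = (¼)*40 = 10)
K = -2 (K = -2 + (10 - 10)² = -2 + 0² = -2 + 0 = -2)
K*f(-6) = -2*(-6) = 12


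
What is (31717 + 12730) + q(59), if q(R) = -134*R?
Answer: 36541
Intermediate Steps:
(31717 + 12730) + q(59) = (31717 + 12730) - 134*59 = 44447 - 7906 = 36541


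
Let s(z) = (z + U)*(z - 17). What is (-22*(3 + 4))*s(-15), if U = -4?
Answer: -93632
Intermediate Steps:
s(z) = (-17 + z)*(-4 + z) (s(z) = (z - 4)*(z - 17) = (-4 + z)*(-17 + z) = (-17 + z)*(-4 + z))
(-22*(3 + 4))*s(-15) = (-22*(3 + 4))*(68 + (-15)² - 21*(-15)) = (-22*7)*(68 + 225 + 315) = -154*608 = -93632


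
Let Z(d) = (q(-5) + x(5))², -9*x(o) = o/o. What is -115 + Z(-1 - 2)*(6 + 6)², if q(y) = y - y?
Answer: -1019/9 ≈ -113.22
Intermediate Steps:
x(o) = -⅑ (x(o) = -o/(9*o) = -⅑*1 = -⅑)
q(y) = 0
Z(d) = 1/81 (Z(d) = (0 - ⅑)² = (-⅑)² = 1/81)
-115 + Z(-1 - 2)*(6 + 6)² = -115 + (6 + 6)²/81 = -115 + (1/81)*12² = -115 + (1/81)*144 = -115 + 16/9 = -1019/9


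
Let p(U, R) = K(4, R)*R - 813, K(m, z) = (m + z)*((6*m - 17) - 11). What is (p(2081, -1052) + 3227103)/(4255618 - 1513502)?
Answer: -591847/1371058 ≈ -0.43167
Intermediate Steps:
K(m, z) = (-28 + 6*m)*(m + z) (K(m, z) = (m + z)*((-17 + 6*m) - 11) = (m + z)*(-28 + 6*m) = (-28 + 6*m)*(m + z))
p(U, R) = -813 + R*(-16 - 4*R) (p(U, R) = (-28*4 - 28*R + 6*4² + 6*4*R)*R - 813 = (-112 - 28*R + 6*16 + 24*R)*R - 813 = (-112 - 28*R + 96 + 24*R)*R - 813 = (-16 - 4*R)*R - 813 = R*(-16 - 4*R) - 813 = -813 + R*(-16 - 4*R))
(p(2081, -1052) + 3227103)/(4255618 - 1513502) = ((-813 - 4*(-1052)*(4 - 1052)) + 3227103)/(4255618 - 1513502) = ((-813 - 4*(-1052)*(-1048)) + 3227103)/2742116 = ((-813 - 4409984) + 3227103)*(1/2742116) = (-4410797 + 3227103)*(1/2742116) = -1183694*1/2742116 = -591847/1371058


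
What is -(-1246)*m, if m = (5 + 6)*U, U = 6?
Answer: 82236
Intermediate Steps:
m = 66 (m = (5 + 6)*6 = 11*6 = 66)
-(-1246)*m = -(-1246)*66 = -178*(-462) = 82236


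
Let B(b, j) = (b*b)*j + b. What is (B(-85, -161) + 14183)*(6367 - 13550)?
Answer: 8254179241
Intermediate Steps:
B(b, j) = b + j*b² (B(b, j) = b²*j + b = j*b² + b = b + j*b²)
(B(-85, -161) + 14183)*(6367 - 13550) = (-85*(1 - 85*(-161)) + 14183)*(6367 - 13550) = (-85*(1 + 13685) + 14183)*(-7183) = (-85*13686 + 14183)*(-7183) = (-1163310 + 14183)*(-7183) = -1149127*(-7183) = 8254179241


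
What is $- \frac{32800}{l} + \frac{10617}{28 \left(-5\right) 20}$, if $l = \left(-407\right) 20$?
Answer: $\frac{270881}{1139600} \approx 0.2377$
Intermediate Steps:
$l = -8140$
$- \frac{32800}{l} + \frac{10617}{28 \left(-5\right) 20} = - \frac{32800}{-8140} + \frac{10617}{28 \left(-5\right) 20} = \left(-32800\right) \left(- \frac{1}{8140}\right) + \frac{10617}{\left(-140\right) 20} = \frac{1640}{407} + \frac{10617}{-2800} = \frac{1640}{407} + 10617 \left(- \frac{1}{2800}\right) = \frac{1640}{407} - \frac{10617}{2800} = \frac{270881}{1139600}$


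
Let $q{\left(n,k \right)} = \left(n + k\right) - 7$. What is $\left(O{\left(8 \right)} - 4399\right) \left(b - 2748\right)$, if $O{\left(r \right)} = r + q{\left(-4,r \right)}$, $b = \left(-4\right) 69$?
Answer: $13287456$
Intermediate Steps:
$q{\left(n,k \right)} = -7 + k + n$ ($q{\left(n,k \right)} = \left(k + n\right) - 7 = -7 + k + n$)
$b = -276$
$O{\left(r \right)} = -11 + 2 r$ ($O{\left(r \right)} = r - \left(11 - r\right) = r + \left(-11 + r\right) = -11 + 2 r$)
$\left(O{\left(8 \right)} - 4399\right) \left(b - 2748\right) = \left(\left(-11 + 2 \cdot 8\right) - 4399\right) \left(-276 - 2748\right) = \left(\left(-11 + 16\right) - 4399\right) \left(-3024\right) = \left(5 - 4399\right) \left(-3024\right) = \left(-4394\right) \left(-3024\right) = 13287456$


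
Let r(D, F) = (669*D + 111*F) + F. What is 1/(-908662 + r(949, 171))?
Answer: -1/254629 ≈ -3.9273e-6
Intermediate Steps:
r(D, F) = 112*F + 669*D (r(D, F) = (111*F + 669*D) + F = 112*F + 669*D)
1/(-908662 + r(949, 171)) = 1/(-908662 + (112*171 + 669*949)) = 1/(-908662 + (19152 + 634881)) = 1/(-908662 + 654033) = 1/(-254629) = -1/254629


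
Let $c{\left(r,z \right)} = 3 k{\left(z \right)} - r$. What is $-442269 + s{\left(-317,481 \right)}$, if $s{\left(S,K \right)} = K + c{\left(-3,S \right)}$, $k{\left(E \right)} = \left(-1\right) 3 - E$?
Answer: $-440843$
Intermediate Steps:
$k{\left(E \right)} = -3 - E$
$c{\left(r,z \right)} = -9 - r - 3 z$ ($c{\left(r,z \right)} = 3 \left(-3 - z\right) - r = \left(-9 - 3 z\right) - r = -9 - r - 3 z$)
$s{\left(S,K \right)} = -6 + K - 3 S$ ($s{\left(S,K \right)} = K - \left(6 + 3 S\right) = -6 + K - 3 S$)
$-442269 + s{\left(-317,481 \right)} = -442269 - -1426 = -442269 + \left(-6 + 481 + 951\right) = -442269 + 1426 = -440843$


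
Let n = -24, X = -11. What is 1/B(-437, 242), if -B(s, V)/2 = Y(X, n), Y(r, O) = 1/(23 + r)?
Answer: -6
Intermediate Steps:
B(s, V) = -1/6 (B(s, V) = -2/(23 - 11) = -2/12 = -2*1/12 = -1/6)
1/B(-437, 242) = 1/(-1/6) = -6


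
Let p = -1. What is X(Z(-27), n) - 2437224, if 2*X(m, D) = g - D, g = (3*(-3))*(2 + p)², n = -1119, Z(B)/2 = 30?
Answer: -2436669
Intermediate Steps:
Z(B) = 60 (Z(B) = 2*30 = 60)
g = -9 (g = (3*(-3))*(2 - 1)² = -9*1² = -9*1 = -9)
X(m, D) = -9/2 - D/2 (X(m, D) = (-9 - D)/2 = -9/2 - D/2)
X(Z(-27), n) - 2437224 = (-9/2 - ½*(-1119)) - 2437224 = (-9/2 + 1119/2) - 2437224 = 555 - 2437224 = -2436669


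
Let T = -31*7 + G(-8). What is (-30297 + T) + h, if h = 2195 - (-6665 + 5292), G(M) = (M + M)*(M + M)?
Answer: -26690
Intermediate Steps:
G(M) = 4*M**2 (G(M) = (2*M)*(2*M) = 4*M**2)
T = 39 (T = -31*7 + 4*(-8)**2 = -217 + 4*64 = -217 + 256 = 39)
h = 3568 (h = 2195 - 1*(-1373) = 2195 + 1373 = 3568)
(-30297 + T) + h = (-30297 + 39) + 3568 = -30258 + 3568 = -26690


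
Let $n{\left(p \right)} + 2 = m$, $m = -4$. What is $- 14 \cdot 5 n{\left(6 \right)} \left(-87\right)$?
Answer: $-36540$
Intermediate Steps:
$n{\left(p \right)} = -6$ ($n{\left(p \right)} = -2 - 4 = -6$)
$- 14 \cdot 5 n{\left(6 \right)} \left(-87\right) = - 14 \cdot 5 \left(-6\right) \left(-87\right) = \left(-14\right) \left(-30\right) \left(-87\right) = 420 \left(-87\right) = -36540$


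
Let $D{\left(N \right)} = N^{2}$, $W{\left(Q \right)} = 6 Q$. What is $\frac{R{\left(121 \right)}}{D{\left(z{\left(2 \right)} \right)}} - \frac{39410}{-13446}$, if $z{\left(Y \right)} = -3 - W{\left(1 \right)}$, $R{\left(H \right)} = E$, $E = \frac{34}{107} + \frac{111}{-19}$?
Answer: $\frac{39128092}{13667859} \approx 2.8628$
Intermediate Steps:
$E = - \frac{11231}{2033}$ ($E = 34 \cdot \frac{1}{107} + 111 \left(- \frac{1}{19}\right) = \frac{34}{107} - \frac{111}{19} = - \frac{11231}{2033} \approx -5.5243$)
$R{\left(H \right)} = - \frac{11231}{2033}$
$z{\left(Y \right)} = -9$ ($z{\left(Y \right)} = -3 - 6 \cdot 1 = -3 - 6 = -9$)
$\frac{R{\left(121 \right)}}{D{\left(z{\left(2 \right)} \right)}} - \frac{39410}{-13446} = - \frac{11231}{2033 \left(-9\right)^{2}} - \frac{39410}{-13446} = - \frac{11231}{2033 \cdot 81} - - \frac{19705}{6723} = \left(- \frac{11231}{2033}\right) \frac{1}{81} + \frac{19705}{6723} = - \frac{11231}{164673} + \frac{19705}{6723} = \frac{39128092}{13667859}$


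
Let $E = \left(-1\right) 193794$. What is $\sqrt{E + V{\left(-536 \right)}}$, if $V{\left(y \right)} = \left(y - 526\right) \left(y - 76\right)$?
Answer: $5 \sqrt{18246} \approx 675.39$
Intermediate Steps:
$E = -193794$
$V{\left(y \right)} = \left(-526 + y\right) \left(-76 + y\right)$
$\sqrt{E + V{\left(-536 \right)}} = \sqrt{-193794 + \left(39976 + \left(-536\right)^{2} - -322672\right)} = \sqrt{-193794 + \left(39976 + 287296 + 322672\right)} = \sqrt{-193794 + 649944} = \sqrt{456150} = 5 \sqrt{18246}$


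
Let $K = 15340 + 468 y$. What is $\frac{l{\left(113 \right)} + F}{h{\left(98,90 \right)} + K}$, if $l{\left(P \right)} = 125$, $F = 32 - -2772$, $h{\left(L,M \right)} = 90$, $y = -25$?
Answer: $\frac{2929}{3730} \approx 0.78525$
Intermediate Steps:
$F = 2804$ ($F = 32 + 2772 = 2804$)
$K = 3640$ ($K = 15340 + 468 \left(-25\right) = 15340 - 11700 = 3640$)
$\frac{l{\left(113 \right)} + F}{h{\left(98,90 \right)} + K} = \frac{125 + 2804}{90 + 3640} = \frac{2929}{3730}$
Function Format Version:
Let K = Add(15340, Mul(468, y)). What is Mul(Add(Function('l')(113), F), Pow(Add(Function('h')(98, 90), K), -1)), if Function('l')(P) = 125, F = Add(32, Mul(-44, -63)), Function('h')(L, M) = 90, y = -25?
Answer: Rational(2929, 3730) ≈ 0.78525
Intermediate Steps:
F = 2804 (F = Add(32, 2772) = 2804)
K = 3640 (K = Add(15340, Mul(468, -25)) = Add(15340, -11700) = 3640)
Mul(Add(Function('l')(113), F), Pow(Add(Function('h')(98, 90), K), -1)) = Mul(Add(125, 2804), Pow(Add(90, 3640), -1)) = Mul(2929, Pow(3730, -1)) = Mul(2929, Rational(1, 3730)) = Rational(2929, 3730)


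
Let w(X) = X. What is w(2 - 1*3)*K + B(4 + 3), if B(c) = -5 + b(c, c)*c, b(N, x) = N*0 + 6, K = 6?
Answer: 31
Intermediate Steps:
b(N, x) = 6 (b(N, x) = 0 + 6 = 6)
B(c) = -5 + 6*c
w(2 - 1*3)*K + B(4 + 3) = (2 - 1*3)*6 + (-5 + 6*(4 + 3)) = (2 - 3)*6 + (-5 + 6*7) = -1*6 + (-5 + 42) = -6 + 37 = 31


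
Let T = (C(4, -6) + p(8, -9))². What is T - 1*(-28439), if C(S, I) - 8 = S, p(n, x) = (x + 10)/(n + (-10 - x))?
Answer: 1400736/49 ≈ 28586.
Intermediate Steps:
p(n, x) = (10 + x)/(-10 + n - x)
C(S, I) = 8 + S
T = 7225/49 (T = ((8 + 4) + (-10 - 1*(-9))/(10 - 9 - 1*8))² = (12 + (-10 + 9)/(10 - 9 - 8))² = (12 - 1/(-7))² = (12 - ⅐*(-1))² = (12 + ⅐)² = (85/7)² = 7225/49 ≈ 147.45)
T - 1*(-28439) = 7225/49 - 1*(-28439) = 7225/49 + 28439 = 1400736/49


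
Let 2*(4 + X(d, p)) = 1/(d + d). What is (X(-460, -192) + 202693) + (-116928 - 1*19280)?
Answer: 122325039/1840 ≈ 66481.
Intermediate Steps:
X(d, p) = -4 + 1/(4*d) (X(d, p) = -4 + 1/(2*(d + d)) = -4 + 1/(2*((2*d))) = -4 + (1/(2*d))/2 = -4 + 1/(4*d))
(X(-460, -192) + 202693) + (-116928 - 1*19280) = ((-4 + (¼)/(-460)) + 202693) + (-116928 - 1*19280) = ((-4 + (¼)*(-1/460)) + 202693) + (-116928 - 19280) = ((-4 - 1/1840) + 202693) - 136208 = (-7361/1840 + 202693) - 136208 = 372947759/1840 - 136208 = 122325039/1840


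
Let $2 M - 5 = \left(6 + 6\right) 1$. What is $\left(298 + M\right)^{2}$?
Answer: $\frac{375769}{4} \approx 93942.0$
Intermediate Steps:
$M = \frac{17}{2}$ ($M = \frac{5}{2} + \frac{\left(6 + 6\right) 1}{2} = \frac{5}{2} + \frac{12 \cdot 1}{2} = \frac{5}{2} + \frac{1}{2} \cdot 12 = \frac{5}{2} + 6 = \frac{17}{2} \approx 8.5$)
$\left(298 + M\right)^{2} = \left(298 + \frac{17}{2}\right)^{2} = \left(\frac{613}{2}\right)^{2} = \frac{375769}{4}$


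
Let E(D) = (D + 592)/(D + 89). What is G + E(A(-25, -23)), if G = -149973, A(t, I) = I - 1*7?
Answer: -8847845/59 ≈ -1.4996e+5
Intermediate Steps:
A(t, I) = -7 + I (A(t, I) = I - 7 = -7 + I)
E(D) = (592 + D)/(89 + D)
G + E(A(-25, -23)) = -149973 + (592 + (-7 - 23))/(89 + (-7 - 23)) = -149973 + (592 - 30)/(89 - 30) = -149973 + 562/59 = -8847845/59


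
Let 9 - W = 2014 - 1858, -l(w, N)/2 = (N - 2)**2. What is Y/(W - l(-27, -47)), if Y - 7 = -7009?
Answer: -7002/4655 ≈ -1.5042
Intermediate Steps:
l(w, N) = -2*(-2 + N)**2 (l(w, N) = -2*(N - 2)**2 = -2*(-2 + N)**2)
W = -147 (W = 9 - (2014 - 1858) = 9 - 1*156 = 9 - 156 = -147)
Y = -7002 (Y = 7 - 7009 = -7002)
Y/(W - l(-27, -47)) = -7002/(-147 - (-2)*(-2 - 47)**2) = -7002/(-147 - (-2)*(-49)**2) = -7002/(-147 - (-2)*2401) = -7002/(-147 - 1*(-4802)) = -7002/(-147 + 4802) = -7002/4655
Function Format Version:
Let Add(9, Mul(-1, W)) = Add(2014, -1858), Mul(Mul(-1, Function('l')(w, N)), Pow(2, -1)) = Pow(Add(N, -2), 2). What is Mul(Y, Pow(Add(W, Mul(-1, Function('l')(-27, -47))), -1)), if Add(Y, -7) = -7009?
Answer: Rational(-7002, 4655) ≈ -1.5042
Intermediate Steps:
Function('l')(w, N) = Mul(-2, Pow(Add(-2, N), 2)) (Function('l')(w, N) = Mul(-2, Pow(Add(N, -2), 2)) = Mul(-2, Pow(Add(-2, N), 2)))
W = -147 (W = Add(9, Mul(-1, Add(2014, -1858))) = Add(9, Mul(-1, 156)) = Add(9, -156) = -147)
Y = -7002 (Y = Add(7, -7009) = -7002)
Mul(Y, Pow(Add(W, Mul(-1, Function('l')(-27, -47))), -1)) = Mul(-7002, Pow(Add(-147, Mul(-1, Mul(-2, Pow(Add(-2, -47), 2)))), -1)) = Mul(-7002, Pow(Add(-147, Mul(-1, Mul(-2, Pow(-49, 2)))), -1)) = Mul(-7002, Pow(Add(-147, Mul(-1, Mul(-2, 2401))), -1)) = Mul(-7002, Pow(Add(-147, Mul(-1, -4802)), -1)) = Mul(-7002, Pow(Add(-147, 4802), -1)) = Mul(-7002, Pow(4655, -1)) = Mul(-7002, Rational(1, 4655)) = Rational(-7002, 4655)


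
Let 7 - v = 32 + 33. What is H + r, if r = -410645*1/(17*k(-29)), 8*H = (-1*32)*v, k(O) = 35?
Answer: -54521/119 ≈ -458.16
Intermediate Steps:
v = -58 (v = 7 - (32 + 33) = 7 - 1*65 = 7 - 65 = -58)
H = 232 (H = (-1*32*(-58))/8 = (-32*(-58))/8 = (⅛)*1856 = 232)
r = -82129/119 (r = -410645/(35*17) = -410645/595 = -410645*1/595 = -82129/119 ≈ -690.16)
H + r = 232 - 82129/119 = -54521/119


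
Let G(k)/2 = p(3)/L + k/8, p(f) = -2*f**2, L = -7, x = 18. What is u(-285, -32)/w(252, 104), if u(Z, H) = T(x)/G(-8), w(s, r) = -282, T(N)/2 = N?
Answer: -21/517 ≈ -0.040619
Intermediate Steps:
T(N) = 2*N
G(k) = 36/7 + k/4 (G(k) = 2*(-2*3**2/(-7) + k/8) = 2*(-2*9*(-1/7) + k*(1/8)) = 2*(-18*(-1/7) + k/8) = 2*(18/7 + k/8) = 36/7 + k/4)
u(Z, H) = 126/11 (u(Z, H) = (2*18)/(36/7 + (1/4)*(-8)) = 36/(36/7 - 2) = 36/(22/7) = 36*(7/22) = 126/11)
u(-285, -32)/w(252, 104) = (126/11)/(-282) = (126/11)*(-1/282) = -21/517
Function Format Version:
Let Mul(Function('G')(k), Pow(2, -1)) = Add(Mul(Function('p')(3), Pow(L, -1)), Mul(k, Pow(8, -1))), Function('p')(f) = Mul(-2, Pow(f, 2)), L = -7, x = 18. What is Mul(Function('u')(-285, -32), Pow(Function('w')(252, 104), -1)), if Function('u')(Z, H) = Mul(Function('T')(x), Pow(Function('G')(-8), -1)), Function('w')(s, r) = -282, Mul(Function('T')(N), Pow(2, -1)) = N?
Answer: Rational(-21, 517) ≈ -0.040619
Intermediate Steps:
Function('T')(N) = Mul(2, N)
Function('G')(k) = Add(Rational(36, 7), Mul(Rational(1, 4), k)) (Function('G')(k) = Mul(2, Add(Mul(Mul(-2, Pow(3, 2)), Pow(-7, -1)), Mul(k, Pow(8, -1)))) = Mul(2, Add(Mul(Mul(-2, 9), Rational(-1, 7)), Mul(k, Rational(1, 8)))) = Mul(2, Add(Mul(-18, Rational(-1, 7)), Mul(Rational(1, 8), k))) = Mul(2, Add(Rational(18, 7), Mul(Rational(1, 8), k))) = Add(Rational(36, 7), Mul(Rational(1, 4), k)))
Function('u')(Z, H) = Rational(126, 11) (Function('u')(Z, H) = Mul(Mul(2, 18), Pow(Add(Rational(36, 7), Mul(Rational(1, 4), -8)), -1)) = Mul(36, Pow(Add(Rational(36, 7), -2), -1)) = Mul(36, Pow(Rational(22, 7), -1)) = Mul(36, Rational(7, 22)) = Rational(126, 11))
Mul(Function('u')(-285, -32), Pow(Function('w')(252, 104), -1)) = Mul(Rational(126, 11), Pow(-282, -1)) = Mul(Rational(126, 11), Rational(-1, 282)) = Rational(-21, 517)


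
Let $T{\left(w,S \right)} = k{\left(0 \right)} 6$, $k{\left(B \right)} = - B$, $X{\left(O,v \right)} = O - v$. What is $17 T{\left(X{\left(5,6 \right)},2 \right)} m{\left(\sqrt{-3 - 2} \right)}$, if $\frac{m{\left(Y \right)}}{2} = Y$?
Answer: $0$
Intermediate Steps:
$m{\left(Y \right)} = 2 Y$
$T{\left(w,S \right)} = 0$ ($T{\left(w,S \right)} = \left(-1\right) 0 \cdot 6 = 0 \cdot 6 = 0$)
$17 T{\left(X{\left(5,6 \right)},2 \right)} m{\left(\sqrt{-3 - 2} \right)} = 17 \cdot 0 \cdot 2 \sqrt{-3 - 2} = 0 \cdot 2 \sqrt{-5} = 0 \cdot 2 i \sqrt{5} = 0$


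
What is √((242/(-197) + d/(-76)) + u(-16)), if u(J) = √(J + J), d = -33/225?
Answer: √(-15464949357 + 50436176400*I*√2)/112290 ≈ 1.5103 + 1.8728*I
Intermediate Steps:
d = -11/75 (d = -33*1/225 = -11/75 ≈ -0.14667)
u(J) = √2*√J (u(J) = √(2*J) = √2*√J)
√((242/(-197) + d/(-76)) + u(-16)) = √((242/(-197) - 11/75/(-76)) + √2*√(-16)) = √((242*(-1/197) - 11/75*(-1/76)) + √2*(4*I)) = √((-242/197 + 11/5700) + 4*I*√2) = √(-1377233/1122900 + 4*I*√2)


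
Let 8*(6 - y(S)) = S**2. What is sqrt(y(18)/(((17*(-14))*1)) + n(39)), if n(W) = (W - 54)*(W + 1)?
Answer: I*sqrt(33978189)/238 ≈ 24.492*I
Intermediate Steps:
n(W) = (1 + W)*(-54 + W) (n(W) = (-54 + W)*(1 + W) = (1 + W)*(-54 + W))
y(S) = 6 - S**2/8
sqrt(y(18)/(((17*(-14))*1)) + n(39)) = sqrt((6 - 1/8*18**2)/(((17*(-14))*1)) + (-54 + 39**2 - 53*39)) = sqrt((6 - 1/8*324)/((-238*1)) + (-54 + 1521 - 2067)) = sqrt((6 - 81/2)/(-238) - 600) = sqrt(-69/2*(-1/238) - 600) = sqrt(69/476 - 600) = sqrt(-285531/476) = I*sqrt(33978189)/238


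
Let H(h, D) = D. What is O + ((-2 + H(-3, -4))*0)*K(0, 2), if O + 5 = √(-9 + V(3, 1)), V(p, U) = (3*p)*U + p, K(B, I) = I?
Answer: -5 + √3 ≈ -3.2679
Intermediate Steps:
V(p, U) = p + 3*U*p (V(p, U) = 3*U*p + p = p + 3*U*p)
O = -5 + √3 (O = -5 + √(-9 + 3*(1 + 3*1)) = -5 + √(-9 + 3*(1 + 3)) = -5 + √(-9 + 3*4) = -5 + √(-9 + 12) = -5 + √3 ≈ -3.2679)
O + ((-2 + H(-3, -4))*0)*K(0, 2) = (-5 + √3) + ((-2 - 4)*0)*2 = (-5 + √3) - 6*0*2 = (-5 + √3) + 0*2 = (-5 + √3) + 0 = -5 + √3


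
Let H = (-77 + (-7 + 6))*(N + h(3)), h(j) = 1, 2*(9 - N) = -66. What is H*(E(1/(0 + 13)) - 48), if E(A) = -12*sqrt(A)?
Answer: 160992 + 3096*sqrt(13) ≈ 1.7215e+5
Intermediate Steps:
N = 42 (N = 9 - 1/2*(-66) = 9 + 33 = 42)
H = -3354 (H = (-77 + (-7 + 6))*(42 + 1) = (-77 - 1)*43 = -78*43 = -3354)
H*(E(1/(0 + 13)) - 48) = -3354*(-12/sqrt(0 + 13) - 48) = -3354*(-12*sqrt(13)/13 - 48) = -3354*(-48 - 12*sqrt(13)/13) = 160992 + 3096*sqrt(13)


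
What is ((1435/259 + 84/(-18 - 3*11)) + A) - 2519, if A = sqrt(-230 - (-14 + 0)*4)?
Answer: -1582002/629 + I*sqrt(174) ≈ -2515.1 + 13.191*I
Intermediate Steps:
A = I*sqrt(174) (A = sqrt(-230 - (-14)*4) = sqrt(-230 - 1*(-56)) = sqrt(-230 + 56) = sqrt(-174) = I*sqrt(174) ≈ 13.191*I)
((1435/259 + 84/(-18 - 3*11)) + A) - 2519 = ((1435/259 + 84/(-18 - 3*11)) + I*sqrt(174)) - 2519 = ((1435*(1/259) + 84/(-18 - 33)) + I*sqrt(174)) - 2519 = ((205/37 + 84/(-51)) + I*sqrt(174)) - 2519 = ((205/37 + 84*(-1/51)) + I*sqrt(174)) - 2519 = ((205/37 - 28/17) + I*sqrt(174)) - 2519 = (2449/629 + I*sqrt(174)) - 2519 = -1582002/629 + I*sqrt(174)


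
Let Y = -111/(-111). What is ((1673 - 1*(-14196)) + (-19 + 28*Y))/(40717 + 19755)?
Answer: 7939/30236 ≈ 0.26257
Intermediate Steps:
Y = 1 (Y = -111*(-1/111) = 1)
((1673 - 1*(-14196)) + (-19 + 28*Y))/(40717 + 19755) = ((1673 - 1*(-14196)) + (-19 + 28*1))/(40717 + 19755) = ((1673 + 14196) + (-19 + 28))/60472 = (15869 + 9)*(1/60472) = 15878*(1/60472) = 7939/30236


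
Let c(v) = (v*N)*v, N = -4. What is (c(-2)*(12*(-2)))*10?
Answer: 3840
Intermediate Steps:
c(v) = -4*v² (c(v) = (v*(-4))*v = (-4*v)*v = -4*v²)
(c(-2)*(12*(-2)))*10 = ((-4*(-2)²)*(12*(-2)))*10 = (-4*4*(-24))*10 = -16*(-24)*10 = 384*10 = 3840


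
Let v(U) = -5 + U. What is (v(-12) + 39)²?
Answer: 484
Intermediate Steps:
(v(-12) + 39)² = ((-5 - 12) + 39)² = (-17 + 39)² = 22² = 484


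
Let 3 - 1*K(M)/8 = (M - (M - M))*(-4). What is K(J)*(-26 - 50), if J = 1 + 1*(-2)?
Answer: 608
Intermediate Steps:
J = -1 (J = 1 - 2 = -1)
K(M) = 24 + 32*M (K(M) = 24 - 8*(M - (M - M))*(-4) = 24 - 8*(M - 1*0)*(-4) = 24 - 8*(M + 0)*(-4) = 24 - 8*M*(-4) = 24 - (-32)*M = 24 + 32*M)
K(J)*(-26 - 50) = (24 + 32*(-1))*(-26 - 50) = (24 - 32)*(-76) = -8*(-76) = 608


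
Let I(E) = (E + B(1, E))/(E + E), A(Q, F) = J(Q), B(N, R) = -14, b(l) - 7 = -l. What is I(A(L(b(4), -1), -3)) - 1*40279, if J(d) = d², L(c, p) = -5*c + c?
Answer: -5800111/144 ≈ -40279.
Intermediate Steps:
b(l) = 7 - l
L(c, p) = -4*c
A(Q, F) = Q²
I(E) = (-14 + E)/(2*E) (I(E) = (E - 14)/(E + E) = (-14 + E)/((2*E)) = (-14 + E)*(1/(2*E)) = (-14 + E)/(2*E))
I(A(L(b(4), -1), -3)) - 1*40279 = (-14 + (-4*(7 - 1*4))²)/(2*((-4*(7 - 1*4))²)) - 1*40279 = (-14 + (-4*(7 - 4))²)/(2*((-4*(7 - 4))²)) - 40279 = (-14 + (-4*3)²)/(2*((-4*3)²)) - 40279 = (-14 + (-12)²)/(2*((-12)²)) - 40279 = (½)*(-14 + 144)/144 - 40279 = (½)*(1/144)*130 - 40279 = 65/144 - 40279 = -5800111/144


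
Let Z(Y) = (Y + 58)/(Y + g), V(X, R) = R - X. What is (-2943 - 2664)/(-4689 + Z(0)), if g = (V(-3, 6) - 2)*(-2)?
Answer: 39249/32852 ≈ 1.1947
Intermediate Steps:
g = -14 (g = ((6 - 1*(-3)) - 2)*(-2) = ((6 + 3) - 2)*(-2) = (9 - 2)*(-2) = 7*(-2) = -14)
Z(Y) = (58 + Y)/(-14 + Y) (Z(Y) = (Y + 58)/(Y - 14) = (58 + Y)/(-14 + Y))
(-2943 - 2664)/(-4689 + Z(0)) = (-2943 - 2664)/(-4689 + (58 + 0)/(-14 + 0)) = -5607/(-4689 + 58/(-14)) = -5607/(-4689 - 1/14*58) = -5607/(-4689 - 29/7) = -5607/(-32852/7) = -5607*(-7/32852) = 39249/32852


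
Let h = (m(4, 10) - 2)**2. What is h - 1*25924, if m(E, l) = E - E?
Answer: -25920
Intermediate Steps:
m(E, l) = 0
h = 4 (h = (0 - 2)**2 = (-2)**2 = 4)
h - 1*25924 = 4 - 1*25924 = 4 - 25924 = -25920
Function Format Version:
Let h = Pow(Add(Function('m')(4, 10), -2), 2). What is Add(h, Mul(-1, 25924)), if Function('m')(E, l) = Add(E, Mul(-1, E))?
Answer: -25920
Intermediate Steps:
Function('m')(E, l) = 0
h = 4 (h = Pow(Add(0, -2), 2) = Pow(-2, 2) = 4)
Add(h, Mul(-1, 25924)) = Add(4, Mul(-1, 25924)) = Add(4, -25924) = -25920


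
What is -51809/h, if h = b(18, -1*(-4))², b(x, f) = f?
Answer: -51809/16 ≈ -3238.1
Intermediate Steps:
h = 16 (h = (-1*(-4))² = 4² = 16)
-51809/h = -51809/16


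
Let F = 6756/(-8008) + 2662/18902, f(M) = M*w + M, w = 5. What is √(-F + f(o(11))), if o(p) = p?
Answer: √141299684948422/1455454 ≈ 8.1672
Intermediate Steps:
f(M) = 6*M (f(M) = M*5 + M = 5*M + M = 6*M)
F = -1022929/1455454 (F = 6756*(-1/8008) + 2662*(1/18902) = -1689/2002 + 1331/9451 = -1022929/1455454 ≈ -0.70282)
√(-F + f(o(11))) = √(-1*(-1022929/1455454) + 6*11) = √(1022929/1455454 + 66) = √(97082893/1455454) = √141299684948422/1455454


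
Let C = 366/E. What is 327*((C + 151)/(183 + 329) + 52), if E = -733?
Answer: 6417606843/375296 ≈ 17100.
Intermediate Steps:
C = -366/733 (C = 366/(-733) = 366*(-1/733) = -366/733 ≈ -0.49932)
327*((C + 151)/(183 + 329) + 52) = 327*((-366/733 + 151)/(183 + 329) + 52) = 327*((110317/733)/512 + 52) = 327*((110317/733)*(1/512) + 52) = 327*(110317/375296 + 52) = 327*(19625709/375296) = 6417606843/375296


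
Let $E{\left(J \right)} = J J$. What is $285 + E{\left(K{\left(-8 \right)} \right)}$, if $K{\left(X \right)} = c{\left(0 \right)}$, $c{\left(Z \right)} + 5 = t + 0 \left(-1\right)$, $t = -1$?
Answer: $321$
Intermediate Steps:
$c{\left(Z \right)} = -6$ ($c{\left(Z \right)} = -5 + \left(-1 + 0 \left(-1\right)\right) = -5 + \left(-1 + 0\right) = -5 - 1 = -6$)
$K{\left(X \right)} = -6$
$E{\left(J \right)} = J^{2}$
$285 + E{\left(K{\left(-8 \right)} \right)} = 285 + \left(-6\right)^{2} = 285 + 36 = 321$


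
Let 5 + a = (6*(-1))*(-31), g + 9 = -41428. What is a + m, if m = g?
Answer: -41256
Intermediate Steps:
g = -41437 (g = -9 - 41428 = -41437)
a = 181 (a = -5 + (6*(-1))*(-31) = -5 - 6*(-31) = -5 + 186 = 181)
m = -41437
a + m = 181 - 41437 = -41256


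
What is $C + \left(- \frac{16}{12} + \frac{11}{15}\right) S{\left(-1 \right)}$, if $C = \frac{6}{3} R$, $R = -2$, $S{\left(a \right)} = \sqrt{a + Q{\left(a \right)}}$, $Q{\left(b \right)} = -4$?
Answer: $-4 - \frac{3 i \sqrt{5}}{5} \approx -4.0 - 1.3416 i$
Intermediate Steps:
$S{\left(a \right)} = \sqrt{-4 + a}$ ($S{\left(a \right)} = \sqrt{a - 4} = \sqrt{-4 + a}$)
$C = -4$ ($C = \frac{6}{3} \left(-2\right) = 6 \cdot \frac{1}{3} \left(-2\right) = 2 \left(-2\right) = -4$)
$C + \left(- \frac{16}{12} + \frac{11}{15}\right) S{\left(-1 \right)} = -4 + \left(- \frac{16}{12} + \frac{11}{15}\right) \sqrt{-4 - 1} = -4 + \left(\left(-16\right) \frac{1}{12} + 11 \cdot \frac{1}{15}\right) \sqrt{-5} = -4 + \left(- \frac{4}{3} + \frac{11}{15}\right) i \sqrt{5} = -4 - \frac{3 i \sqrt{5}}{5}$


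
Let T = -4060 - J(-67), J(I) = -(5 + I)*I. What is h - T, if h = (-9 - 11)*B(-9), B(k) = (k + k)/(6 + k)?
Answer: -214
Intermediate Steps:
B(k) = 2*k/(6 + k) (B(k) = (2*k)/(6 + k) = 2*k/(6 + k))
J(I) = -I*(5 + I)
T = 94 (T = -4060 - (-1)*(-67)*(5 - 67) = -4060 - (-1)*(-67)*(-62) = -4060 - 1*(-4154) = -4060 + 4154 = 94)
h = -120 (h = (-9 - 11)*(2*(-9)/(6 - 9)) = -40*(-9)/(-3) = -40*(-9)*(-1)/3 = -20*6 = -120)
h - T = -120 - 1*94 = -120 - 94 = -214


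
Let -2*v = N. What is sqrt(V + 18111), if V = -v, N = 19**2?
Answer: sqrt(73166)/2 ≈ 135.25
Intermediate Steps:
N = 361
v = -361/2 (v = -1/2*361 = -361/2 ≈ -180.50)
V = 361/2 (V = -1*(-361/2) = 361/2 ≈ 180.50)
sqrt(V + 18111) = sqrt(361/2 + 18111) = sqrt(36583/2) = sqrt(73166)/2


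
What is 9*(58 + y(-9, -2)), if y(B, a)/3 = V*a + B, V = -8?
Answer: 711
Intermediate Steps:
y(B, a) = -24*a + 3*B (y(B, a) = 3*(-8*a + B) = 3*(B - 8*a) = -24*a + 3*B)
9*(58 + y(-9, -2)) = 9*(58 + (-24*(-2) + 3*(-9))) = 9*(58 + (48 - 27)) = 9*(58 + 21) = 9*79 = 711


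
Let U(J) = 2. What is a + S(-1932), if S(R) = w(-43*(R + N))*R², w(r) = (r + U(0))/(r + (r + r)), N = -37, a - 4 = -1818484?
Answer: -48619399008/84667 ≈ -5.7424e+5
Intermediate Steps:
a = -1818480 (a = 4 - 1818484 = -1818480)
w(r) = (2 + r)/(3*r) (w(r) = (r + 2)/(r + (r + r)) = (2 + r)/(r + 2*r) = (2 + r)/((3*r)) = (2 + r)*(1/(3*r)) = (2 + r)/(3*r))
S(R) = R²*(1593 - 43*R)/(3*(1591 - 43*R)) (S(R) = ((2 - 43*(R - 37))/(3*((-43*(R - 37)))))*R² = ((2 - 43*(-37 + R))/(3*((-43*(-37 + R)))))*R² = ((2 + (1591 - 43*R))/(3*(1591 - 43*R)))*R² = ((1593 - 43*R)/(3*(1591 - 43*R)))*R² = R²*(1593 - 43*R)/(3*(1591 - 43*R)))
a + S(-1932) = -1818480 + (1/129)*(-1932)²*(-1593 + 43*(-1932))/(-37 - 1932) = -1818480 + (1/129)*3732624*(-1593 - 83076)/(-1969) = -1818480 + (1/129)*3732624*(-1/1969)*(-84669) = -1818480 + 105345847152/84667 = -48619399008/84667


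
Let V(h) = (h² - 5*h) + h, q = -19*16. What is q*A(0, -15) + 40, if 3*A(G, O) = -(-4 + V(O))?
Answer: 85544/3 ≈ 28515.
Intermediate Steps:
q = -304
V(h) = h² - 4*h
A(G, O) = 4/3 - O*(-4 + O)/3 (A(G, O) = (-(-4 + O*(-4 + O)))/3 = (4 - O*(-4 + O))/3 = 4/3 - O*(-4 + O)/3)
q*A(0, -15) + 40 = -304*(4/3 - ⅓*(-15)*(-4 - 15)) + 40 = -304*(4/3 - ⅓*(-15)*(-19)) + 40 = -304*(4/3 - 95) + 40 = -304*(-281/3) + 40 = 85424/3 + 40 = 85544/3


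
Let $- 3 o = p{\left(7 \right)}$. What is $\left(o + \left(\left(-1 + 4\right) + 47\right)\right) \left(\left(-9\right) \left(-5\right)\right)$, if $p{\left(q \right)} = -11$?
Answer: $2415$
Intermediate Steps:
$o = \frac{11}{3}$ ($o = \left(- \frac{1}{3}\right) \left(-11\right) = \frac{11}{3} \approx 3.6667$)
$\left(o + \left(\left(-1 + 4\right) + 47\right)\right) \left(\left(-9\right) \left(-5\right)\right) = \left(\frac{11}{3} + \left(\left(-1 + 4\right) + 47\right)\right) \left(\left(-9\right) \left(-5\right)\right) = \left(\frac{11}{3} + \left(3 + 47\right)\right) 45 = \left(\frac{11}{3} + 50\right) 45 = \frac{161}{3} \cdot 45 = 2415$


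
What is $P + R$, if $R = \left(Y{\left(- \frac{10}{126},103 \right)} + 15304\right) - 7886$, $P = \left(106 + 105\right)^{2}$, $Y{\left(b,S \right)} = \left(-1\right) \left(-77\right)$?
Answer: $52016$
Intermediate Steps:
$Y{\left(b,S \right)} = 77$
$P = 44521$ ($P = 211^{2} = 44521$)
$R = 7495$ ($R = \left(77 + 15304\right) - 7886 = 15381 - 7886 = 7495$)
$P + R = 44521 + 7495 = 52016$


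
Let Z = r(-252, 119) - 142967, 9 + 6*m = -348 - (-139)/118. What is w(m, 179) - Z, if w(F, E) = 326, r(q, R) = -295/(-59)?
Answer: 143288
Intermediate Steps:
m = -41987/708 (m = -3/2 + (-348 - (-139)/118)/6 = -3/2 + (-348 - 1*(-139/118))/6 = -3/2 + (-348 + 139/118)/6 = -3/2 + (⅙)*(-40925/118) = -3/2 - 40925/708 = -41987/708 ≈ -59.304)
r(q, R) = 5 (r(q, R) = -295*(-1/59) = 5)
Z = -142962 (Z = 5 - 142967 = -142962)
w(m, 179) - Z = 326 - 1*(-142962) = 326 + 142962 = 143288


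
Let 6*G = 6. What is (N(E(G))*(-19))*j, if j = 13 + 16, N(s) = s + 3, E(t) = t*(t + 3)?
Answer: -3857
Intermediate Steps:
G = 1 (G = (1/6)*6 = 1)
E(t) = t*(3 + t)
N(s) = 3 + s
j = 29
(N(E(G))*(-19))*j = ((3 + 1*(3 + 1))*(-19))*29 = ((3 + 1*4)*(-19))*29 = ((3 + 4)*(-19))*29 = (7*(-19))*29 = -133*29 = -3857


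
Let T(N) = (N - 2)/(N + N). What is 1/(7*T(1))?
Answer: -2/7 ≈ -0.28571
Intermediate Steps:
T(N) = (-2 + N)/(2*N) (T(N) = (-2 + N)/((2*N)) = (-2 + N)*(1/(2*N)) = (-2 + N)/(2*N))
1/(7*T(1)) = 1/(7*((1/2)*(-2 + 1)/1)) = 1/(7*((1/2)*1*(-1))) = 1/(7*(-1/2)) = 1/(-7/2) = -2/7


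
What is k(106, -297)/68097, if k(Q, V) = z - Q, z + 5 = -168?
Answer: -93/22699 ≈ -0.0040971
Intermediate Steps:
z = -173 (z = -5 - 168 = -173)
k(Q, V) = -173 - Q
k(106, -297)/68097 = (-173 - 1*106)/68097 = (-173 - 106)*(1/68097) = -279*1/68097 = -93/22699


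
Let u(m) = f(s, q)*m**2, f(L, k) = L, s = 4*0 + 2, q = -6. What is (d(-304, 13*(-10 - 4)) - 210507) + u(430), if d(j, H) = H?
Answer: 159111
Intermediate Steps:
s = 2 (s = 0 + 2 = 2)
u(m) = 2*m**2
(d(-304, 13*(-10 - 4)) - 210507) + u(430) = (13*(-10 - 4) - 210507) + 2*430**2 = (13*(-14) - 210507) + 2*184900 = (-182 - 210507) + 369800 = -210689 + 369800 = 159111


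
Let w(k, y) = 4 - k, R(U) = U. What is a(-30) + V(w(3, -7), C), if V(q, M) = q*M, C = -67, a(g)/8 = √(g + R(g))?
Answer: -67 + 16*I*√15 ≈ -67.0 + 61.968*I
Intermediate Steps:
a(g) = 8*√2*√g (a(g) = 8*√(g + g) = 8*√(2*g) = 8*(√2*√g) = 8*√2*√g)
V(q, M) = M*q
a(-30) + V(w(3, -7), C) = 8*√2*√(-30) - 67*(4 - 1*3) = 8*√2*(I*√30) - 67*(4 - 3) = 16*I*√15 - 67*1 = 16*I*√15 - 67 = -67 + 16*I*√15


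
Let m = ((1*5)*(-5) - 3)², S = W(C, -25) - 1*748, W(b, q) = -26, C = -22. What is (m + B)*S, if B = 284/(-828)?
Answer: -13950662/23 ≈ -6.0655e+5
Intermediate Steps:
B = -71/207 (B = 284*(-1/828) = -71/207 ≈ -0.34300)
S = -774 (S = -26 - 1*748 = -26 - 748 = -774)
m = 784 (m = (5*(-5) - 3)² = (-25 - 3)² = (-28)² = 784)
(m + B)*S = (784 - 71/207)*(-774) = (162217/207)*(-774) = -13950662/23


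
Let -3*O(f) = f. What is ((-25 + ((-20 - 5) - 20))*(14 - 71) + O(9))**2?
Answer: 15896169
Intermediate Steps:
O(f) = -f/3
((-25 + ((-20 - 5) - 20))*(14 - 71) + O(9))**2 = ((-25 + ((-20 - 5) - 20))*(14 - 71) - 1/3*9)**2 = ((-25 + (-25 - 20))*(-57) - 3)**2 = ((-25 - 45)*(-57) - 3)**2 = (-70*(-57) - 3)**2 = (3990 - 3)**2 = 3987**2 = 15896169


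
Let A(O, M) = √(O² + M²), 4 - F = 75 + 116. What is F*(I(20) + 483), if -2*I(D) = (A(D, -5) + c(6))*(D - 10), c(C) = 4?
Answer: -86581 + 4675*√17 ≈ -67306.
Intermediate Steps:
F = -187 (F = 4 - (75 + 116) = 4 - 1*191 = 4 - 191 = -187)
A(O, M) = √(M² + O²)
I(D) = -(-10 + D)*(4 + √(25 + D²))/2 (I(D) = -(√((-5)² + D²) + 4)*(D - 10)/2 = -(√(25 + D²) + 4)*(-10 + D)/2 = -(4 + √(25 + D²))*(-10 + D)/2 = -(-10 + D)*(4 + √(25 + D²))/2)
F*(I(20) + 483) = -187*((20 - 2*20 + 5*√(25 + 20²) - ½*20*√(25 + 20²)) + 483) = -187*((20 - 40 + 5*√(25 + 400) - ½*20*√(25 + 400)) + 483) = -187*((20 - 40 + 5*√425 - ½*20*√425) + 483) = -187*((20 - 40 + 5*(5*√17) - ½*20*5*√17) + 483) = -187*((20 - 40 + 25*√17 - 50*√17) + 483) = -187*((-20 - 25*√17) + 483) = -187*(463 - 25*√17) = -86581 + 4675*√17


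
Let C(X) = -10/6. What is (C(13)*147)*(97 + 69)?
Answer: -40670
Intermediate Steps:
C(X) = -5/3 (C(X) = -10*1/6 = -5/3)
(C(13)*147)*(97 + 69) = (-5/3*147)*(97 + 69) = -245*166 = -40670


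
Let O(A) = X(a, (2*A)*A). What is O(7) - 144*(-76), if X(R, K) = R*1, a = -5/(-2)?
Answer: 21893/2 ≈ 10947.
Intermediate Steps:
a = 5/2 (a = -5*(-1/2) = 5/2 ≈ 2.5000)
X(R, K) = R
O(A) = 5/2
O(7) - 144*(-76) = 5/2 - 144*(-76) = 5/2 + 10944 = 21893/2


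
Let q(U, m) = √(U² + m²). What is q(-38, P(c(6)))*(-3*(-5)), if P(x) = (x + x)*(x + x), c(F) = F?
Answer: 30*√5545 ≈ 2233.9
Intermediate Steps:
P(x) = 4*x² (P(x) = (2*x)*(2*x) = 4*x²)
q(-38, P(c(6)))*(-3*(-5)) = √((-38)² + (4*6²)²)*(-3*(-5)) = √(1444 + (4*36)²)*15 = √(1444 + 144²)*15 = √(1444 + 20736)*15 = √22180*15 = (2*√5545)*15 = 30*√5545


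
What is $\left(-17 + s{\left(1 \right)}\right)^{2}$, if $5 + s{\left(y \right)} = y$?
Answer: $441$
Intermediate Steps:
$s{\left(y \right)} = -5 + y$
$\left(-17 + s{\left(1 \right)}\right)^{2} = \left(-17 + \left(-5 + 1\right)\right)^{2} = \left(-17 - 4\right)^{2} = \left(-21\right)^{2} = 441$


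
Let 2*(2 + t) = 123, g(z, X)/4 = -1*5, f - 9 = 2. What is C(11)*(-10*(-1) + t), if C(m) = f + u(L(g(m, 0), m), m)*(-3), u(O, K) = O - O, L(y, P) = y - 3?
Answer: 1529/2 ≈ 764.50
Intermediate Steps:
f = 11 (f = 9 + 2 = 11)
g(z, X) = -20 (g(z, X) = 4*(-1*5) = 4*(-5) = -20)
L(y, P) = -3 + y
u(O, K) = 0
t = 119/2 (t = -2 + (1/2)*123 = -2 + 123/2 = 119/2 ≈ 59.500)
C(m) = 11 (C(m) = 11 + 0*(-3) = 11 + 0 = 11)
C(11)*(-10*(-1) + t) = 11*(-10*(-1) + 119/2) = 11*(10 + 119/2) = 11*(139/2) = 1529/2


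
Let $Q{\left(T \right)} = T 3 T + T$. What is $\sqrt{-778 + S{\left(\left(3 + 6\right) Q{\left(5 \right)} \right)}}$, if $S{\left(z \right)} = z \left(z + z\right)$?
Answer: $\sqrt{1036022} \approx 1017.9$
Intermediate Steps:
$Q{\left(T \right)} = T + 3 T^{2}$ ($Q{\left(T \right)} = 3 T T + T = 3 T^{2} + T = T + 3 T^{2}$)
$S{\left(z \right)} = 2 z^{2}$ ($S{\left(z \right)} = z 2 z = 2 z^{2}$)
$\sqrt{-778 + S{\left(\left(3 + 6\right) Q{\left(5 \right)} \right)}} = \sqrt{-778 + 2 \left(\left(3 + 6\right) 5 \left(1 + 3 \cdot 5\right)\right)^{2}} = \sqrt{-778 + 2 \left(9 \cdot 5 \left(1 + 15\right)\right)^{2}} = \sqrt{-778 + 2 \left(9 \cdot 5 \cdot 16\right)^{2}} = \sqrt{-778 + 2 \left(9 \cdot 80\right)^{2}} = \sqrt{-778 + 2 \cdot 720^{2}} = \sqrt{-778 + 2 \cdot 518400} = \sqrt{-778 + 1036800} = \sqrt{1036022}$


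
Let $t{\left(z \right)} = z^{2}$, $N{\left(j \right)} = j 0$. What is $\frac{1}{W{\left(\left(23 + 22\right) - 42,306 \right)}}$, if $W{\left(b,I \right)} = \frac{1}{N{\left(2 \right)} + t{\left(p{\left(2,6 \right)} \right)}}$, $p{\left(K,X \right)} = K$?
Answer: $4$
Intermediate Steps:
$N{\left(j \right)} = 0$
$W{\left(b,I \right)} = \frac{1}{4}$ ($W{\left(b,I \right)} = \frac{1}{0 + 2^{2}} = \frac{1}{0 + 4} = \frac{1}{4}$)
$\frac{1}{W{\left(\left(23 + 22\right) - 42,306 \right)}} = \frac{1}{\frac{1}{4}} = 4$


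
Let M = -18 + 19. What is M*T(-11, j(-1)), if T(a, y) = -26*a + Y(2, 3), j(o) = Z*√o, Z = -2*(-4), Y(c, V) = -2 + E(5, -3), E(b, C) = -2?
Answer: 282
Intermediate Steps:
Y(c, V) = -4 (Y(c, V) = -2 - 2 = -4)
Z = 8
j(o) = 8*√o
T(a, y) = -4 - 26*a (T(a, y) = -26*a - 4 = -4 - 26*a)
M = 1
M*T(-11, j(-1)) = 1*(-4 - 26*(-11)) = 1*(-4 + 286) = 1*282 = 282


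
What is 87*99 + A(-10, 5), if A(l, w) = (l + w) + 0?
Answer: 8608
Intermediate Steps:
A(l, w) = l + w
87*99 + A(-10, 5) = 87*99 + (-10 + 5) = 8613 - 5 = 8608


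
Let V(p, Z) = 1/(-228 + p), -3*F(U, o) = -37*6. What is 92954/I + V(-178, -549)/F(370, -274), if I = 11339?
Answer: 96299953/11747204 ≈ 8.1977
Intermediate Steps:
F(U, o) = 74 (F(U, o) = -(-37)*6/3 = -1/3*(-222) = 74)
92954/I + V(-178, -549)/F(370, -274) = 92954/11339 + 1/(-228 - 178*74) = 92954*(1/11339) + (1/74)/(-406) = 92954/11339 - 1/406*1/74 = 92954/11339 - 1/30044 = 96299953/11747204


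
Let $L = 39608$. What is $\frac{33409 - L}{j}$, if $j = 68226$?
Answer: $- \frac{6199}{68226} \approx -0.09086$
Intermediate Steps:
$\frac{33409 - L}{j} = \frac{33409 - 39608}{68226} = \left(33409 - 39608\right) \frac{1}{68226} = \left(-6199\right) \frac{1}{68226} = - \frac{6199}{68226}$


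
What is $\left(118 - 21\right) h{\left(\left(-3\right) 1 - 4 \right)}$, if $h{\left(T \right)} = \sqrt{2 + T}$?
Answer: $97 i \sqrt{5} \approx 216.9 i$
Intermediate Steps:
$\left(118 - 21\right) h{\left(\left(-3\right) 1 - 4 \right)} = \left(118 - 21\right) \sqrt{2 - 7} = 97 \sqrt{2 - 7} = 97 \sqrt{-5} = 97 i \sqrt{5}$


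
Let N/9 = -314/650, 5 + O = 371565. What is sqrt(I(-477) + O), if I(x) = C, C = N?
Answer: sqrt(1569822631)/65 ≈ 609.55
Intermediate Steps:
O = 371560 (O = -5 + 371565 = 371560)
N = -1413/325 (N = 9*(-314/650) = 9*(-314*1/650) = 9*(-157/325) = -1413/325 ≈ -4.3477)
C = -1413/325 ≈ -4.3477
I(x) = -1413/325
sqrt(I(-477) + O) = sqrt(-1413/325 + 371560) = sqrt(120755587/325) = sqrt(1569822631)/65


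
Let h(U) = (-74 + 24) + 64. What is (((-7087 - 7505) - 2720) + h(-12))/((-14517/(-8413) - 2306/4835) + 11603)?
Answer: -351814118895/236012168941 ≈ -1.4907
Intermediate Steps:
h(U) = 14 (h(U) = -50 + 64 = 14)
(((-7087 - 7505) - 2720) + h(-12))/((-14517/(-8413) - 2306/4835) + 11603) = (((-7087 - 7505) - 2720) + 14)/((-14517/(-8413) - 2306/4835) + 11603) = ((-14592 - 2720) + 14)/((-14517*(-1/8413) - 2306*1/4835) + 11603) = (-17312 + 14)/((14517/8413 - 2306/4835) + 11603) = -17298/(50789317/40676855 + 11603) = -17298/472024337882/40676855 = -17298*40676855/472024337882 = -351814118895/236012168941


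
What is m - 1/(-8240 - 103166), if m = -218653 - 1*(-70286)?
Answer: -16528974001/111406 ≈ -1.4837e+5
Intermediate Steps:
m = -148367 (m = -218653 + 70286 = -148367)
m - 1/(-8240 - 103166) = -148367 - 1/(-8240 - 103166) = -148367 - 1/(-111406) = -148367 - 1*(-1/111406) = -148367 + 1/111406 = -16528974001/111406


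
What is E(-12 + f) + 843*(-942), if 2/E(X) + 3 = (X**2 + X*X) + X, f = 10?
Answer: -2382316/3 ≈ -7.9411e+5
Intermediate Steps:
E(X) = 2/(-3 + X + 2*X**2) (E(X) = 2/(-3 + ((X**2 + X*X) + X)) = 2/(-3 + ((X**2 + X**2) + X)) = 2/(-3 + (2*X**2 + X)) = 2/(-3 + (X + 2*X**2)) = 2/(-3 + X + 2*X**2))
E(-12 + f) + 843*(-942) = 2/(-3 + (-12 + 10) + 2*(-12 + 10)**2) + 843*(-942) = 2/(-3 - 2 + 2*(-2)**2) - 794106 = 2/(-3 - 2 + 2*4) - 794106 = 2/(-3 - 2 + 8) - 794106 = 2/3 - 794106 = -2382316/3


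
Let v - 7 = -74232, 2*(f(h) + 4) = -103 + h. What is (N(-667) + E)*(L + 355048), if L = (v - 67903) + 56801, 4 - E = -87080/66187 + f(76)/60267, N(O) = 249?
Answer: 182410310371309473/2659261286 ≈ 6.8594e+7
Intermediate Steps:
f(h) = -111/2 + h/2 (f(h) = -4 + (-103 + h)/2 = -4 + (-103/2 + h/2) = -111/2 + h/2)
v = -74225 (v = 7 - 74232 = -74225)
E = 42409552697/7977783858 (E = 4 - (-87080/66187 + (-111/2 + (1/2)*76)/60267) = 4 - (-87080*1/66187 + (-111/2 + 38)*(1/60267)) = 4 - (-87080/66187 - 35/2*1/60267) = 4 - (-87080/66187 - 35/120534) = 4 - 1*(-10498417265/7977783858) = 4 + 10498417265/7977783858 = 42409552697/7977783858 ≈ 5.3160)
L = -85327 (L = (-74225 - 67903) + 56801 = -142128 + 56801 = -85327)
(N(-667) + E)*(L + 355048) = (249 + 42409552697/7977783858)*(-85327 + 355048) = (2028877733339/7977783858)*269721 = 182410310371309473/2659261286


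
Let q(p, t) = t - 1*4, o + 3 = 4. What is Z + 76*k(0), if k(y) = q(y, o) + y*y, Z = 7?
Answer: -221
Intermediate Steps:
o = 1 (o = -3 + 4 = 1)
q(p, t) = -4 + t (q(p, t) = t - 4 = -4 + t)
k(y) = -3 + y² (k(y) = (-4 + 1) + y*y = -3 + y²)
Z + 76*k(0) = 7 + 76*(-3 + 0²) = 7 + 76*(-3 + 0) = 7 + 76*(-3) = 7 - 228 = -221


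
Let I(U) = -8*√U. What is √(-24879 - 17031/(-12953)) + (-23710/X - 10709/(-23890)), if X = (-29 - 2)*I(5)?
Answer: 10709/23890 - 2371*√5/124 + 4*I*√260873951073/12953 ≈ -42.307 + 157.73*I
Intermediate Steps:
X = 248*√5 (X = (-29 - 2)*(-8*√5) = -(-248)*√5 = 248*√5 ≈ 554.54)
√(-24879 - 17031/(-12953)) + (-23710/X - 10709/(-23890)) = √(-24879 - 17031/(-12953)) + (-23710*√5/1240 - 10709/(-23890)) = √(-24879 - 17031*(-1/12953)) + (-2371*√5/124 - 10709*(-1/23890)) = √(-24879 + 17031/12953) + (-2371*√5/124 + 10709/23890) = √(-322240656/12953) + (10709/23890 - 2371*√5/124) = 4*I*√260873951073/12953 + (10709/23890 - 2371*√5/124) = 10709/23890 - 2371*√5/124 + 4*I*√260873951073/12953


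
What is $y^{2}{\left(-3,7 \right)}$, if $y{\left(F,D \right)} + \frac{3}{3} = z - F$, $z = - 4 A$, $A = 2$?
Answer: $36$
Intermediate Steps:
$z = -8$ ($z = \left(-4\right) 2 = -8$)
$y{\left(F,D \right)} = -9 - F$ ($y{\left(F,D \right)} = -1 - \left(8 + F\right) = -9 - F$)
$y^{2}{\left(-3,7 \right)} = \left(-9 - -3\right)^{2} = \left(-9 + 3\right)^{2} = \left(-6\right)^{2} = 36$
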